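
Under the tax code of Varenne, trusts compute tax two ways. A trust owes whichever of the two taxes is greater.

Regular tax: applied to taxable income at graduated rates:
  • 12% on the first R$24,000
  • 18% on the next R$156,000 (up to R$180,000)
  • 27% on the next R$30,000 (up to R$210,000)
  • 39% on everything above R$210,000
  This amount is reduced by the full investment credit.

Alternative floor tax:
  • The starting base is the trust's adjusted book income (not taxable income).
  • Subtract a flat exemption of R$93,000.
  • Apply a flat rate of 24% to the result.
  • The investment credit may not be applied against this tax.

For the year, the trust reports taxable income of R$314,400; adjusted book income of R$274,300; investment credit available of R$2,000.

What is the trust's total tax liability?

R$77,776

Alternative floor tax:
  Base (adjusted book income): R$274,300
  Less exemption R$93,000 → base R$181,300
  R$181,300 × 24% = R$43,512

Regular tax:
  R$24,000 × 12% = R$2,880
  R$156,000 × 18% = R$28,080
  R$30,000 × 27% = R$8,100
  R$104,400 × 39% = R$40,716
  → R$79,776
  Less investment credit R$2,000 → R$77,776

R$77,776 > R$43,512, so the regular tax governs.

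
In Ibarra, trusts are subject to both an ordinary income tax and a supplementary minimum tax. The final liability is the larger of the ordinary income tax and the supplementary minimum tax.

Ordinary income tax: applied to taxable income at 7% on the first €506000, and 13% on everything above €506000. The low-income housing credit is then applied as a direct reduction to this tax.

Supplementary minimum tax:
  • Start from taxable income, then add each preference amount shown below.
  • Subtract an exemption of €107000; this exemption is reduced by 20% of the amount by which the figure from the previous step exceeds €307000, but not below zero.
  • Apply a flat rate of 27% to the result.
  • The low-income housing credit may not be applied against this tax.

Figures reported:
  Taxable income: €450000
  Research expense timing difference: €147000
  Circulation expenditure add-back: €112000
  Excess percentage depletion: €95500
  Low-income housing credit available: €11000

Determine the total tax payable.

€215190

Supplementary minimum tax:
  Adjusted income: €450000 + €147000 + €112000 + €95500 = €804500
  Exemption: €107000 − 20% × (€804500 − €307000) = €107000 − €99500 = €7500
  Base: €804500 − €7500 = €797000
  €797000 × 27% = €215190

Ordinary income tax:
  €450000 × 7% = €31500
  Less low-income housing credit €11000 → €20500

€215190 > €20500, so the supplementary minimum tax is the binding amount.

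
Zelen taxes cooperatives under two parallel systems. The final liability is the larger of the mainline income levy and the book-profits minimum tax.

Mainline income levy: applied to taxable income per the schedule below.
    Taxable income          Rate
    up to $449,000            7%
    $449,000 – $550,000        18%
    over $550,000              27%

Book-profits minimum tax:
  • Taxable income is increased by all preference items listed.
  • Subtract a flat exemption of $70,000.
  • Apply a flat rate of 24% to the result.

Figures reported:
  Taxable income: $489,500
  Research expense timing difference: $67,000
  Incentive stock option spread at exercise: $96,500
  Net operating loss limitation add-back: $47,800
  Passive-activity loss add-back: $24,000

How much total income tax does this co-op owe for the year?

Mainline income levy:
  $449,000 × 7% = $31,430
  $40,500 × 18% = $7,290
  → $38,720

Book-profits minimum tax:
  Adjusted income: $489,500 + $67,000 + $96,500 + $47,800 + $24,000 = $724,800
  Less exemption $70,000 → base $654,800
  $654,800 × 24% = $157,152

$157,152 > $38,720, so the book-profits minimum tax is the binding amount.

$157,152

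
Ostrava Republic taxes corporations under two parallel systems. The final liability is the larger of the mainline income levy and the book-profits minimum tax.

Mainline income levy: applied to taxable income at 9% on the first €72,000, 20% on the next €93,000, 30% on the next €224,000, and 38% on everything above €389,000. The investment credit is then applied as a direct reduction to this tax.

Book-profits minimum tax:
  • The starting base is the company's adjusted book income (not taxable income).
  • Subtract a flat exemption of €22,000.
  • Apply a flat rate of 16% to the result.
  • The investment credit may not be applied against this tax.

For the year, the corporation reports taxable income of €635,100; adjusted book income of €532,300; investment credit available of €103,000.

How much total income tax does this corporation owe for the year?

€82,798

Book-profits minimum tax:
  Base (adjusted book income): €532,300
  Less exemption €22,000 → base €510,300
  €510,300 × 16% = €81,648

Mainline income levy:
  €72,000 × 9% = €6,480
  €93,000 × 20% = €18,600
  €224,000 × 30% = €67,200
  €246,100 × 38% = €93,518
  → €185,798
  Less investment credit €103,000 → €82,798

€82,798 > €81,648, so the mainline income levy governs.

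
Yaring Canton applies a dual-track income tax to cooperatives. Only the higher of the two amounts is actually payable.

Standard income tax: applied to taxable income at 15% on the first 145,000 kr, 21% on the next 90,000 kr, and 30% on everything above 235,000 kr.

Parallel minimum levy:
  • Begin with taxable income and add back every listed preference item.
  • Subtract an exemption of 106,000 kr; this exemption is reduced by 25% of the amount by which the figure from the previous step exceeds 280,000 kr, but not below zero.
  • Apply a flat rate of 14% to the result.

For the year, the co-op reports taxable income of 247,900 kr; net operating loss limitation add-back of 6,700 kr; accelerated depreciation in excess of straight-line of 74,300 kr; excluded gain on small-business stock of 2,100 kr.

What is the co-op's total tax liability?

44,520 kr

Parallel minimum levy:
  Adjusted income: 247,900 kr + 6,700 kr + 74,300 kr + 2,100 kr = 331,000 kr
  Exemption: 106,000 kr − 25% × (331,000 kr − 280,000 kr) = 106,000 kr − 12,750 kr = 93,250 kr
  Base: 331,000 kr − 93,250 kr = 237,750 kr
  237,750 kr × 14% = 33,285 kr

Standard income tax:
  145,000 kr × 15% = 21,750 kr
  90,000 kr × 21% = 18,900 kr
  12,900 kr × 30% = 3,870 kr
  → 44,520 kr

44,520 kr > 33,285 kr, so the standard income tax governs.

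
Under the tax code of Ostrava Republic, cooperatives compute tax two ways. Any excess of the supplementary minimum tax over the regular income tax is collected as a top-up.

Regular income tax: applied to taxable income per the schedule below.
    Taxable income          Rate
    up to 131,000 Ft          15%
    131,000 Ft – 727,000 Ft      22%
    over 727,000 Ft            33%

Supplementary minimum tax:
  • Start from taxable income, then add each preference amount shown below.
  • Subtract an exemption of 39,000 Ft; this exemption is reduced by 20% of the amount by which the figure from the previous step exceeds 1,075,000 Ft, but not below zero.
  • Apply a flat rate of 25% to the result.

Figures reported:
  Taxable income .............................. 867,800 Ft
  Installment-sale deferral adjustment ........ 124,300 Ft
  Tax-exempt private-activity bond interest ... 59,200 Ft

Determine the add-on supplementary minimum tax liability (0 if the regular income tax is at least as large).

55,841 Ft

Regular income tax:
  131,000 Ft × 15% = 19,650 Ft
  596,000 Ft × 22% = 131,120 Ft
  140,800 Ft × 33% = 46,464 Ft
  → 197,234 Ft

Supplementary minimum tax:
  Adjusted income: 867,800 Ft + 124,300 Ft + 59,200 Ft = 1,051,300 Ft
  Exemption: 1,051,300 Ft ≤ 1,075,000 Ft, so full 39,000 Ft applies
  Base: 1,051,300 Ft − 39,000 Ft = 1,012,300 Ft
  1,012,300 Ft × 25% = 253,075 Ft

Excess of supplementary minimum tax over regular income tax: 253,075 Ft − 197,234 Ft = 55,841 Ft.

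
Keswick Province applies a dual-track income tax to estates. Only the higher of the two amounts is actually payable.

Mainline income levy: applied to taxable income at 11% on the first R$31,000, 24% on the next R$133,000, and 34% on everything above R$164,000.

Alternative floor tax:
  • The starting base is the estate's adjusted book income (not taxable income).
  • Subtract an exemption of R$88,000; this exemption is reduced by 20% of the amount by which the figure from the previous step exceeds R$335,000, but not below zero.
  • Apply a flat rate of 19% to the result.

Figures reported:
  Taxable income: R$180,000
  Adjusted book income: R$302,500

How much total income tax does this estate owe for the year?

R$40,770

Mainline income levy:
  R$31,000 × 11% = R$3,410
  R$133,000 × 24% = R$31,920
  R$16,000 × 34% = R$5,440
  → R$40,770

Alternative floor tax:
  Base (adjusted book income): R$302,500
  Exemption: R$302,500 ≤ R$335,000, so full R$88,000 applies
  Base: R$302,500 − R$88,000 = R$214,500
  R$214,500 × 19% = R$40,755

R$40,770 > R$40,755, so the mainline income levy governs.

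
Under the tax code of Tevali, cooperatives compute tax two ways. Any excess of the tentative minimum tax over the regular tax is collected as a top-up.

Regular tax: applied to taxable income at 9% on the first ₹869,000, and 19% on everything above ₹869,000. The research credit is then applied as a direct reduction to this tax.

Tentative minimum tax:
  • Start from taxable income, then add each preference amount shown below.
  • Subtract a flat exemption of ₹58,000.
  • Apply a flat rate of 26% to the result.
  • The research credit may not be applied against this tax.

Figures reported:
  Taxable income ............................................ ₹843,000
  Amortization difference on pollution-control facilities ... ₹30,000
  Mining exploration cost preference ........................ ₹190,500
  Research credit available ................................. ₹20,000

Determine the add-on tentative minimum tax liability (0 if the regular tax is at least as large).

₹205,560

Regular tax:
  ₹843,000 × 9% = ₹75,870
  Less research credit ₹20,000 → ₹55,870

Tentative minimum tax:
  Adjusted income: ₹843,000 + ₹30,000 + ₹190,500 = ₹1,063,500
  Less exemption ₹58,000 → base ₹1,005,500
  ₹1,005,500 × 26% = ₹261,430

Excess of tentative minimum tax over regular tax: ₹261,430 − ₹55,870 = ₹205,560.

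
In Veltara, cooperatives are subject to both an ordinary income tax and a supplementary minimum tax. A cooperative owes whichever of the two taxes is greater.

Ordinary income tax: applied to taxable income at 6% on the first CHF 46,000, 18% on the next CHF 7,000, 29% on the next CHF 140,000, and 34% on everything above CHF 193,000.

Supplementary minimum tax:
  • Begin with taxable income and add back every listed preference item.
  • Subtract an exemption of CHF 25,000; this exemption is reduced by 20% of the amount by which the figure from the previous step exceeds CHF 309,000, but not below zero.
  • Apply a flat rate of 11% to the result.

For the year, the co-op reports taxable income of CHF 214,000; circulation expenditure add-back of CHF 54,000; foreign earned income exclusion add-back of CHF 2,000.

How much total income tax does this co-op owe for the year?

CHF 51,760

Supplementary minimum tax:
  Adjusted income: CHF 214,000 + CHF 54,000 + CHF 2,000 = CHF 270,000
  Exemption: CHF 270,000 ≤ CHF 309,000, so full CHF 25,000 applies
  Base: CHF 270,000 − CHF 25,000 = CHF 245,000
  CHF 245,000 × 11% = CHF 26,950

Ordinary income tax:
  CHF 46,000 × 6% = CHF 2,760
  CHF 7,000 × 18% = CHF 1,260
  CHF 140,000 × 29% = CHF 40,600
  CHF 21,000 × 34% = CHF 7,140
  → CHF 51,760

CHF 51,760 > CHF 26,950, so the ordinary income tax governs.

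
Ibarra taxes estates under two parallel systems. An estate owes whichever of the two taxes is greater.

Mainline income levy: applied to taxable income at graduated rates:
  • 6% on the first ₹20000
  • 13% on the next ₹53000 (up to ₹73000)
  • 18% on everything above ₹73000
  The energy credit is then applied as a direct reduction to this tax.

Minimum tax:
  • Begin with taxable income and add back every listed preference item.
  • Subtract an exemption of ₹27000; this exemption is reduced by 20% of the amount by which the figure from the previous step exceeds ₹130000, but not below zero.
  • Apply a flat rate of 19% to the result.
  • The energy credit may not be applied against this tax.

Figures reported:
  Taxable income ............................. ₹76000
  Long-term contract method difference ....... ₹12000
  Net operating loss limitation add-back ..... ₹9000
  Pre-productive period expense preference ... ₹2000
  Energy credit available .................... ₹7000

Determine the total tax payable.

Mainline income levy:
  ₹20000 × 6% = ₹1200
  ₹53000 × 13% = ₹6890
  ₹3000 × 18% = ₹540
  → ₹8630
  Less energy credit ₹7000 → ₹1630

Minimum tax:
  Adjusted income: ₹76000 + ₹12000 + ₹9000 + ₹2000 = ₹99000
  Exemption: ₹99000 ≤ ₹130000, so full ₹27000 applies
  Base: ₹99000 − ₹27000 = ₹72000
  ₹72000 × 19% = ₹13680

₹13680 > ₹1630, so the minimum tax is the binding amount.

₹13680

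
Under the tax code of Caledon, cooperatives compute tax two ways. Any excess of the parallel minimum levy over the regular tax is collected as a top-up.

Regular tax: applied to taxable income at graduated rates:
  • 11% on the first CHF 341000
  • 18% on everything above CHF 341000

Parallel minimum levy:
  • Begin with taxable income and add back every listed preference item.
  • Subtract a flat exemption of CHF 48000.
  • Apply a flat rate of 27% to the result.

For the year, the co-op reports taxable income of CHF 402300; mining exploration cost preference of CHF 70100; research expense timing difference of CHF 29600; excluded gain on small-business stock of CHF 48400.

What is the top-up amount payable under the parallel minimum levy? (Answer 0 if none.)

Parallel minimum levy:
  Adjusted income: CHF 402300 + CHF 70100 + CHF 29600 + CHF 48400 = CHF 550400
  Less exemption CHF 48000 → base CHF 502400
  CHF 502400 × 27% = CHF 135648

Regular tax:
  CHF 341000 × 11% = CHF 37510
  CHF 61300 × 18% = CHF 11034
  → CHF 48544

Excess of parallel minimum levy over regular tax: CHF 135648 − CHF 48544 = CHF 87104.

CHF 87104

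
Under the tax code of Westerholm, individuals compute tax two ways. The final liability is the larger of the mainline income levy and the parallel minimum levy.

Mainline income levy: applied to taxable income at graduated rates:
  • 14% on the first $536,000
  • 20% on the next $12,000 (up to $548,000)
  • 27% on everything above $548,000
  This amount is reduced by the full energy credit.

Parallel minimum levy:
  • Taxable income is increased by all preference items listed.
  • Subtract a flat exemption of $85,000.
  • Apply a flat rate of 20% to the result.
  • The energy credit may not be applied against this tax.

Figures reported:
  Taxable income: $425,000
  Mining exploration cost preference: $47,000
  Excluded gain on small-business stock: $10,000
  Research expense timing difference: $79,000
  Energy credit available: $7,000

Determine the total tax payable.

Mainline income levy:
  $425,000 × 14% = $59,500
  Less energy credit $7,000 → $52,500

Parallel minimum levy:
  Adjusted income: $425,000 + $47,000 + $10,000 + $79,000 = $561,000
  Less exemption $85,000 → base $476,000
  $476,000 × 20% = $95,200

$95,200 > $52,500, so the parallel minimum levy is the binding amount.

$95,200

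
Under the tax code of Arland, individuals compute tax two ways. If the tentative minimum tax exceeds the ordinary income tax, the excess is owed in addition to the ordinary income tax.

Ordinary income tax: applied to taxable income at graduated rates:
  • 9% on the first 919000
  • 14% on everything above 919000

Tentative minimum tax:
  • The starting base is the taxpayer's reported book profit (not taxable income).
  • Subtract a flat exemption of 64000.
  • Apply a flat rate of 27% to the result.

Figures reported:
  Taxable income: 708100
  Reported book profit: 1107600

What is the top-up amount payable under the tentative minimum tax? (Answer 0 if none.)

218043

Ordinary income tax:
  708100 × 9% = 63729

Tentative minimum tax:
  Base (reported book profit): 1107600
  Less exemption 64000 → base 1043600
  1043600 × 27% = 281772

Excess of tentative minimum tax over ordinary income tax: 281772 − 63729 = 218043.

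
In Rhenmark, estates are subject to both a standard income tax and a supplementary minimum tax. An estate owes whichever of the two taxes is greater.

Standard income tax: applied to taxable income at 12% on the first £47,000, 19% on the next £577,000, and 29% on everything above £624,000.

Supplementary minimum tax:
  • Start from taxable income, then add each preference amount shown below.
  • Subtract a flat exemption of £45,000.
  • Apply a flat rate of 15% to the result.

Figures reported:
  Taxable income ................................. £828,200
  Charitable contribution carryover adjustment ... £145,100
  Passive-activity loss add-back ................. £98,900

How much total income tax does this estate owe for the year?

Standard income tax:
  £47,000 × 12% = £5,640
  £577,000 × 19% = £109,630
  £204,200 × 29% = £59,218
  → £174,488

Supplementary minimum tax:
  Adjusted income: £828,200 + £145,100 + £98,900 = £1,072,200
  Less exemption £45,000 → base £1,027,200
  £1,027,200 × 15% = £154,080

£174,488 > £154,080, so the standard income tax governs.

£174,488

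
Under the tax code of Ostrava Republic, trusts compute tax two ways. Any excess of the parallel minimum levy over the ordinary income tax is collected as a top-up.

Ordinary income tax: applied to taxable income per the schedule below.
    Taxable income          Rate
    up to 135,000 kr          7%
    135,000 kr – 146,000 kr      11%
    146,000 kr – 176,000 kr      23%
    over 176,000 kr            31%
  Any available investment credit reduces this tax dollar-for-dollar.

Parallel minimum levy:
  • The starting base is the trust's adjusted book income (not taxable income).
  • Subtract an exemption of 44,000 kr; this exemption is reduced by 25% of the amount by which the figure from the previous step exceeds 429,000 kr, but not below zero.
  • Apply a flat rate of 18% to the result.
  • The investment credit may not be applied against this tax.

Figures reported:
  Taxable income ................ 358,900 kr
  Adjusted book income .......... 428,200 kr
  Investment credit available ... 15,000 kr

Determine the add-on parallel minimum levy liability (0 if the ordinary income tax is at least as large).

9,897 kr

Ordinary income tax:
  135,000 kr × 7% = 9,450 kr
  11,000 kr × 11% = 1,210 kr
  30,000 kr × 23% = 6,900 kr
  182,900 kr × 31% = 56,699 kr
  → 74,259 kr
  Less investment credit 15,000 kr → 59,259 kr

Parallel minimum levy:
  Base (adjusted book income): 428,200 kr
  Exemption: 428,200 kr ≤ 429,000 kr, so full 44,000 kr applies
  Base: 428,200 kr − 44,000 kr = 384,200 kr
  384,200 kr × 18% = 69,156 kr

Excess of parallel minimum levy over ordinary income tax: 69,156 kr − 59,259 kr = 9,897 kr.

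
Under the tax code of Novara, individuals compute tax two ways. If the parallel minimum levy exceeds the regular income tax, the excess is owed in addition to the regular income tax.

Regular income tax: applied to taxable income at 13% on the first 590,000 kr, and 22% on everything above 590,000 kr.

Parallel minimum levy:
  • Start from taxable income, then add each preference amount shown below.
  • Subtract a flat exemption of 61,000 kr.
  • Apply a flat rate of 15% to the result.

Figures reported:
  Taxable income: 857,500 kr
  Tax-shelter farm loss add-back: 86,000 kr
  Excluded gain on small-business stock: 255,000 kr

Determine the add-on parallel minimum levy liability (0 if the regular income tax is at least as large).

Regular income tax:
  590,000 kr × 13% = 76,700 kr
  267,500 kr × 22% = 58,850 kr
  → 135,550 kr

Parallel minimum levy:
  Adjusted income: 857,500 kr + 86,000 kr + 255,000 kr = 1,198,500 kr
  Less exemption 61,000 kr → base 1,137,500 kr
  1,137,500 kr × 15% = 170,625 kr

Excess of parallel minimum levy over regular income tax: 170,625 kr − 135,550 kr = 35,075 kr.

35,075 kr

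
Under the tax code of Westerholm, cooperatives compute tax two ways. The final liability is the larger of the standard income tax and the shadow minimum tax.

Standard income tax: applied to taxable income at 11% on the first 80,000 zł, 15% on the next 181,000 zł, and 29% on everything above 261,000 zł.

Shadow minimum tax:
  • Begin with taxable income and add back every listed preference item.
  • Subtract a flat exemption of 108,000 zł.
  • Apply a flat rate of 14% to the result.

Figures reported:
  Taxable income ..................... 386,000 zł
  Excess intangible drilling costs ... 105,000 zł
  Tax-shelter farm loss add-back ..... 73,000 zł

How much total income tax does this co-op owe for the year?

72,200 zł

Standard income tax:
  80,000 zł × 11% = 8,800 zł
  181,000 zł × 15% = 27,150 zł
  125,000 zł × 29% = 36,250 zł
  → 72,200 zł

Shadow minimum tax:
  Adjusted income: 386,000 zł + 105,000 zł + 73,000 zł = 564,000 zł
  Less exemption 108,000 zł → base 456,000 zł
  456,000 zł × 14% = 63,840 zł

72,200 zł > 63,840 zł, so the standard income tax governs.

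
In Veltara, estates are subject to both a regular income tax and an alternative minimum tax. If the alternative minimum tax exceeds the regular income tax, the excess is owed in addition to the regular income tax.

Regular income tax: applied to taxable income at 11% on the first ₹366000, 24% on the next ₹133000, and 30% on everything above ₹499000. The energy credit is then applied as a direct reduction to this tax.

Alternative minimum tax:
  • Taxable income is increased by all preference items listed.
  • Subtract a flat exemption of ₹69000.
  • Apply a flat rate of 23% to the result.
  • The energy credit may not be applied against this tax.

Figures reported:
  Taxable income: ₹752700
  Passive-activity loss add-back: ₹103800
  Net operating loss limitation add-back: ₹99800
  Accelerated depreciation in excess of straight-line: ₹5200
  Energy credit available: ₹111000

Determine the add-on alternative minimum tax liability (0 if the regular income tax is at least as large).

₹167985

Alternative minimum tax:
  Adjusted income: ₹752700 + ₹103800 + ₹99800 + ₹5200 = ₹961500
  Less exemption ₹69000 → base ₹892500
  ₹892500 × 23% = ₹205275

Regular income tax:
  ₹366000 × 11% = ₹40260
  ₹133000 × 24% = ₹31920
  ₹253700 × 30% = ₹76110
  → ₹148290
  Less energy credit ₹111000 → ₹37290

Excess of alternative minimum tax over regular income tax: ₹205275 − ₹37290 = ₹167985.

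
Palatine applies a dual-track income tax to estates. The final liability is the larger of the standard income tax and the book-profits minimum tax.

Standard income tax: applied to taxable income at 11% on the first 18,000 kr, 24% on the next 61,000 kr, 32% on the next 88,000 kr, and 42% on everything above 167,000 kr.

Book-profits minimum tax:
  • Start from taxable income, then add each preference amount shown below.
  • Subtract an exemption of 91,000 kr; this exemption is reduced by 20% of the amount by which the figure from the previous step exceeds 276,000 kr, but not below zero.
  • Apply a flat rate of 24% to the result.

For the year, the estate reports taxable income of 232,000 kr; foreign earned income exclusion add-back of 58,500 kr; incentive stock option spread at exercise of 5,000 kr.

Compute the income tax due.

Standard income tax:
  18,000 kr × 11% = 1,980 kr
  61,000 kr × 24% = 14,640 kr
  88,000 kr × 32% = 28,160 kr
  65,000 kr × 42% = 27,300 kr
  → 72,080 kr

Book-profits minimum tax:
  Adjusted income: 232,000 kr + 58,500 kr + 5,000 kr = 295,500 kr
  Exemption: 91,000 kr − 20% × (295,500 kr − 276,000 kr) = 91,000 kr − 3,900 kr = 87,100 kr
  Base: 295,500 kr − 87,100 kr = 208,400 kr
  208,400 kr × 24% = 50,016 kr

72,080 kr > 50,016 kr, so the standard income tax governs.

72,080 kr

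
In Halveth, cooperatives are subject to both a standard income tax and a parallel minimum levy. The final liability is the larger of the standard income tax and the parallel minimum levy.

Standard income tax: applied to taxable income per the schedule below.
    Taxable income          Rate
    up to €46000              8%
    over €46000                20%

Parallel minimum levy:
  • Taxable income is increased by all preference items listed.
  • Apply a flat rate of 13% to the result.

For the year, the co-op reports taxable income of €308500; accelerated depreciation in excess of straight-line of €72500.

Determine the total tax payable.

€56180

Parallel minimum levy:
  Adjusted income: €308500 + €72500 = €381000
  €381000 × 13% = €49530

Standard income tax:
  €46000 × 8% = €3680
  €262500 × 20% = €52500
  → €56180

€56180 > €49530, so the standard income tax governs.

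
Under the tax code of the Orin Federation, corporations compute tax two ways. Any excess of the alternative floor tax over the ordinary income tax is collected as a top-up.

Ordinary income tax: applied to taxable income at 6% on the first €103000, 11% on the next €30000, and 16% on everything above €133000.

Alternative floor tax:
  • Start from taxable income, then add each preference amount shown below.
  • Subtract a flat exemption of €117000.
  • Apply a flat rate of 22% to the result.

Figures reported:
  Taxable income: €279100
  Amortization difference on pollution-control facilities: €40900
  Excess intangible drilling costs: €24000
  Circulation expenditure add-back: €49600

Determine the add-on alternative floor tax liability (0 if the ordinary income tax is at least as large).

€27996

Alternative floor tax:
  Adjusted income: €279100 + €40900 + €24000 + €49600 = €393600
  Less exemption €117000 → base €276600
  €276600 × 22% = €60852

Ordinary income tax:
  €103000 × 6% = €6180
  €30000 × 11% = €3300
  €146100 × 16% = €23376
  → €32856

Excess of alternative floor tax over ordinary income tax: €60852 − €32856 = €27996.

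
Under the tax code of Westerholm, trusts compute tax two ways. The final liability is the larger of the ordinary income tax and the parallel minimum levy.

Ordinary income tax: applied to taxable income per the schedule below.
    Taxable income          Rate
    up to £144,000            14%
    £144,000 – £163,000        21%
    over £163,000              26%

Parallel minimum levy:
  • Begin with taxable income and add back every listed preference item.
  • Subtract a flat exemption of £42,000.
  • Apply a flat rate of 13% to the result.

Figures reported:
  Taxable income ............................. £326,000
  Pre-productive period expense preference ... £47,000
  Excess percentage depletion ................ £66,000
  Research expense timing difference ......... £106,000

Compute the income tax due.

Parallel minimum levy:
  Adjusted income: £326,000 + £47,000 + £66,000 + £106,000 = £545,000
  Less exemption £42,000 → base £503,000
  £503,000 × 13% = £65,390

Ordinary income tax:
  £144,000 × 14% = £20,160
  £19,000 × 21% = £3,990
  £163,000 × 26% = £42,380
  → £66,530

£66,530 > £65,390, so the ordinary income tax governs.

£66,530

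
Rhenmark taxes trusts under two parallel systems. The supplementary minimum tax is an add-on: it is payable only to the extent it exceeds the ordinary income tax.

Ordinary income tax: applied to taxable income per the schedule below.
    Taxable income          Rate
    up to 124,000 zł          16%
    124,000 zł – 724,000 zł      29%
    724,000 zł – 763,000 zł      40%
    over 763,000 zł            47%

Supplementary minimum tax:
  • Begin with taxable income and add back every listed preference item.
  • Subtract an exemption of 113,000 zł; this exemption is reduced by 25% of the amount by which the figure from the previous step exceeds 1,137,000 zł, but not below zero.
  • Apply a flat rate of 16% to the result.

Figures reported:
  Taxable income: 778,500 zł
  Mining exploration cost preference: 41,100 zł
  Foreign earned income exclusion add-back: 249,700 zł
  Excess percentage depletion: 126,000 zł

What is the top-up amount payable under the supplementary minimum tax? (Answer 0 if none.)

0 zł

Supplementary minimum tax:
  Adjusted income: 778,500 zł + 41,100 zł + 249,700 zł + 126,000 zł = 1,195,300 zł
  Exemption: 113,000 zł − 25% × (1,195,300 zł − 1,137,000 zł) = 113,000 zł − 14,575 zł = 98,425 zł
  Base: 1,195,300 zł − 98,425 zł = 1,096,875 zł
  1,096,875 zł × 16% = 175,500 zł

Ordinary income tax:
  124,000 zł × 16% = 19,840 zł
  600,000 zł × 29% = 174,000 zł
  39,000 zł × 40% = 15,600 zł
  15,500 zł × 47% = 7,285 zł
  → 216,725 zł

175,500 zł ≤ 216,725 zł, so no add-on is due.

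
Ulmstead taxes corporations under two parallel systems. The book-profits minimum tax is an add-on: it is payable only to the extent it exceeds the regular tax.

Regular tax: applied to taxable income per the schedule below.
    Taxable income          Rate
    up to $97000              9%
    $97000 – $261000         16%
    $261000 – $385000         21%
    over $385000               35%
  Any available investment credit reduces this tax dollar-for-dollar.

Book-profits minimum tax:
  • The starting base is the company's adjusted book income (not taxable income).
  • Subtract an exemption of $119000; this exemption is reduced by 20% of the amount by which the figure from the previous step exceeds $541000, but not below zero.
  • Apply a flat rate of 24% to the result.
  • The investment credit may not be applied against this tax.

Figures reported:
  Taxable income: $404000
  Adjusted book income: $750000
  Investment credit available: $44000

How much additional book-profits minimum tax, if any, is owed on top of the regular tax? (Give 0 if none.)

Book-profits minimum tax:
  Base (adjusted book income): $750000
  Exemption: $119000 − 20% × ($750000 − $541000) = $119000 − $41800 = $77200
  Base: $750000 − $77200 = $672800
  $672800 × 24% = $161472

Regular tax:
  $97000 × 9% = $8730
  $164000 × 16% = $26240
  $124000 × 21% = $26040
  $19000 × 35% = $6650
  → $67660
  Less investment credit $44000 → $23660

Excess of book-profits minimum tax over regular tax: $161472 − $23660 = $137812.

$137812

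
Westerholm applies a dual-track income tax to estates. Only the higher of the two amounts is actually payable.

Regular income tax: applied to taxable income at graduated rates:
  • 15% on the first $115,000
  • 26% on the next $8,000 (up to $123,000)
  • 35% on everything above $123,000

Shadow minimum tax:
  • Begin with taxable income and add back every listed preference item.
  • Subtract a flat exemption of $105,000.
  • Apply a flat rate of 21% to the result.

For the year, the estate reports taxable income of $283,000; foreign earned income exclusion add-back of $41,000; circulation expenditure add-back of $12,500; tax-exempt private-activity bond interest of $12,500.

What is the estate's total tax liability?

$75,330

Shadow minimum tax:
  Adjusted income: $283,000 + $41,000 + $12,500 + $12,500 = $349,000
  Less exemption $105,000 → base $244,000
  $244,000 × 21% = $51,240

Regular income tax:
  $115,000 × 15% = $17,250
  $8,000 × 26% = $2,080
  $160,000 × 35% = $56,000
  → $75,330

$75,330 > $51,240, so the regular income tax governs.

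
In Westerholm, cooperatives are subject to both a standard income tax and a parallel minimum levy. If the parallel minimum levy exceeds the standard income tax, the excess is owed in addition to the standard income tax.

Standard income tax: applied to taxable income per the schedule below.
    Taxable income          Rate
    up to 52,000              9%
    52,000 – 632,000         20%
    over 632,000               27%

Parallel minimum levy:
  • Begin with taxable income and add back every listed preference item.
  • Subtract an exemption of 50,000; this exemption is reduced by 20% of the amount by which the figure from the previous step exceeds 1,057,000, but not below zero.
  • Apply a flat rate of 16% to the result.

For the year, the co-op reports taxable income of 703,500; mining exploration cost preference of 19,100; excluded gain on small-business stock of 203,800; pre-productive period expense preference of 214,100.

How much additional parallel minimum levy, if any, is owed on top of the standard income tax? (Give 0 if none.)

Parallel minimum levy:
  Adjusted income: 703,500 + 19,100 + 203,800 + 214,100 = 1,140,500
  Exemption: 50,000 − 20% × (1,140,500 − 1,057,000) = 50,000 − 16,700 = 33,300
  Base: 1,140,500 − 33,300 = 1,107,200
  1,107,200 × 16% = 177,152

Standard income tax:
  52,000 × 9% = 4,680
  580,000 × 20% = 116,000
  71,500 × 27% = 19,305
  → 139,985

Excess of parallel minimum levy over standard income tax: 177,152 − 139,985 = 37,167.

37,167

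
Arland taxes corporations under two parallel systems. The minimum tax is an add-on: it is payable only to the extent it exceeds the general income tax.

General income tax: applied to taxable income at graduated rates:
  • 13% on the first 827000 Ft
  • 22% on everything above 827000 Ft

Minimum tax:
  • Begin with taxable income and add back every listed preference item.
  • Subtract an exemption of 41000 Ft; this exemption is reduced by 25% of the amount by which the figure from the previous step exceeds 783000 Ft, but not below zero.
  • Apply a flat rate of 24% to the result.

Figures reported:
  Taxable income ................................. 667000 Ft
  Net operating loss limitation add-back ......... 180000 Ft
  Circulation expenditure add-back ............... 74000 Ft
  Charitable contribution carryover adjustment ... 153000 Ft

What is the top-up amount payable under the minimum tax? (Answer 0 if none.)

General income tax:
  667000 Ft × 13% = 86710 Ft

Minimum tax:
  Adjusted income: 667000 Ft + 180000 Ft + 74000 Ft + 153000 Ft = 1074000 Ft
  Exemption: 25% × (1074000 Ft − 783000 Ft) = 72750 Ft ≥ 41000 Ft, so the exemption is fully phased out
  Base: 1074000 Ft − 0 Ft = 1074000 Ft
  1074000 Ft × 24% = 257760 Ft

Excess of minimum tax over general income tax: 257760 Ft − 86710 Ft = 171050 Ft.

171050 Ft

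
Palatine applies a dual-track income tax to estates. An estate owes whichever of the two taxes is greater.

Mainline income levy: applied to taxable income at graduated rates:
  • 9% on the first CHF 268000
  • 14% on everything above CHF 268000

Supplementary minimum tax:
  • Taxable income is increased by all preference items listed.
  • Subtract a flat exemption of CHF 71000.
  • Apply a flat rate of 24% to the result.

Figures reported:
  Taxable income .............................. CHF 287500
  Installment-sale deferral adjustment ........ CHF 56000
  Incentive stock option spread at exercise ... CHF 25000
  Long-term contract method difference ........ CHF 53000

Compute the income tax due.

CHF 84120

Supplementary minimum tax:
  Adjusted income: CHF 287500 + CHF 56000 + CHF 25000 + CHF 53000 = CHF 421500
  Less exemption CHF 71000 → base CHF 350500
  CHF 350500 × 24% = CHF 84120

Mainline income levy:
  CHF 268000 × 9% = CHF 24120
  CHF 19500 × 14% = CHF 2730
  → CHF 26850

CHF 84120 > CHF 26850, so the supplementary minimum tax is the binding amount.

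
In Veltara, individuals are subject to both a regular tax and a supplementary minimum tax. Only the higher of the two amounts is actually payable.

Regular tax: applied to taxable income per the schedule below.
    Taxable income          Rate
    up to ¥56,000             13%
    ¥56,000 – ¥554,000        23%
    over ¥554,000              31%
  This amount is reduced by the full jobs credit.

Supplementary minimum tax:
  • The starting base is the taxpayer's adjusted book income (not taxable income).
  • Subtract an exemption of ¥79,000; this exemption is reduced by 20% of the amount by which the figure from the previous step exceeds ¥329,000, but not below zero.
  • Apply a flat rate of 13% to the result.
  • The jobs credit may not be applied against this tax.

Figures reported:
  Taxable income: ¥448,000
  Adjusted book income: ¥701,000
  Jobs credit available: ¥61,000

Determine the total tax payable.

Supplementary minimum tax:
  Base (adjusted book income): ¥701,000
  Exemption: ¥79,000 − 20% × (¥701,000 − ¥329,000) = ¥79,000 − ¥74,400 = ¥4,600
  Base: ¥701,000 − ¥4,600 = ¥696,400
  ¥696,400 × 13% = ¥90,532

Regular tax:
  ¥56,000 × 13% = ¥7,280
  ¥392,000 × 23% = ¥90,160
  → ¥97,440
  Less jobs credit ¥61,000 → ¥36,440

¥90,532 > ¥36,440, so the supplementary minimum tax is the binding amount.

¥90,532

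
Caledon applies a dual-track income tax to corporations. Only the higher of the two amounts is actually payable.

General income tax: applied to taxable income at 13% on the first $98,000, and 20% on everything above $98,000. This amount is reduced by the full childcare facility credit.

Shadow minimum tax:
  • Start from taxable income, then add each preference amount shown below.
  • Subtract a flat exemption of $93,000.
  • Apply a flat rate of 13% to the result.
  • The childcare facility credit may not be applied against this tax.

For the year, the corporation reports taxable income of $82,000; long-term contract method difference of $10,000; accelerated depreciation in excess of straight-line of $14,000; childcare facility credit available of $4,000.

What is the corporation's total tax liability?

General income tax:
  $82,000 × 13% = $10,660
  Less childcare facility credit $4,000 → $6,660

Shadow minimum tax:
  Adjusted income: $82,000 + $10,000 + $14,000 = $106,000
  Less exemption $93,000 → base $13,000
  $13,000 × 13% = $1,690

$6,660 > $1,690, so the general income tax governs.

$6,660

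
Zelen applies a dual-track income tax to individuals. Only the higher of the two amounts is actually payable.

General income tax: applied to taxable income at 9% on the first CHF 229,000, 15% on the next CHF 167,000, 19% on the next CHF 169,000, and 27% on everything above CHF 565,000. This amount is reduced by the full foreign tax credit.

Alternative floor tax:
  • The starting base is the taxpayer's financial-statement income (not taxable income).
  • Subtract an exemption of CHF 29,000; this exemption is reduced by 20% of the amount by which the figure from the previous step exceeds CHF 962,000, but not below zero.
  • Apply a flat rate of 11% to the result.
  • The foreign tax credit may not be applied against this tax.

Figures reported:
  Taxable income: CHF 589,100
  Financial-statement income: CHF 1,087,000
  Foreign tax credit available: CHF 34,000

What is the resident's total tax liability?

CHF 119,130

General income tax:
  CHF 229,000 × 9% = CHF 20,610
  CHF 167,000 × 15% = CHF 25,050
  CHF 169,000 × 19% = CHF 32,110
  CHF 24,100 × 27% = CHF 6,507
  → CHF 84,277
  Less foreign tax credit CHF 34,000 → CHF 50,277

Alternative floor tax:
  Base (financial-statement income): CHF 1,087,000
  Exemption: CHF 29,000 − 20% × (CHF 1,087,000 − CHF 962,000) = CHF 29,000 − CHF 25,000 = CHF 4,000
  Base: CHF 1,087,000 − CHF 4,000 = CHF 1,083,000
  CHF 1,083,000 × 11% = CHF 119,130

CHF 119,130 > CHF 50,277, so the alternative floor tax is the binding amount.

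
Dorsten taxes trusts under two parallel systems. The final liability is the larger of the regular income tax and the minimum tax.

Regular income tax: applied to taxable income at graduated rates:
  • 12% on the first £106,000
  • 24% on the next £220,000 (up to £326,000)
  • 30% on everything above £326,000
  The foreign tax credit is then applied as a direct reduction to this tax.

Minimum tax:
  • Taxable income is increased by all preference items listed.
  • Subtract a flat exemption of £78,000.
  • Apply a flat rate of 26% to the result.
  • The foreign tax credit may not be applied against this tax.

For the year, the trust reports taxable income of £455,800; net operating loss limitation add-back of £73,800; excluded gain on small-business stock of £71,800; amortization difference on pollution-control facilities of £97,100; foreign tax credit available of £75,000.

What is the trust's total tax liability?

£161,330

Minimum tax:
  Adjusted income: £455,800 + £73,800 + £71,800 + £97,100 = £698,500
  Less exemption £78,000 → base £620,500
  £620,500 × 26% = £161,330

Regular income tax:
  £106,000 × 12% = £12,720
  £220,000 × 24% = £52,800
  £129,800 × 30% = £38,940
  → £104,460
  Less foreign tax credit £75,000 → £29,460

£161,330 > £29,460, so the minimum tax is the binding amount.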